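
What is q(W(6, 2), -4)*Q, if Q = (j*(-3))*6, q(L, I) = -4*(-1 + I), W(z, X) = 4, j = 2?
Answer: -720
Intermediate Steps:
q(L, I) = 4 - 4*I
Q = -36 (Q = (2*(-3))*6 = -6*6 = -36)
q(W(6, 2), -4)*Q = (4 - 4*(-4))*(-36) = (4 + 16)*(-36) = 20*(-36) = -720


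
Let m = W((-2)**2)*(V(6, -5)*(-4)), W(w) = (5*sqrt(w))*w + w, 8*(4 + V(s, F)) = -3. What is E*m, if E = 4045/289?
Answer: 3114650/289 ≈ 10777.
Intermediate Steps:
V(s, F) = -35/8 (V(s, F) = -4 + (1/8)*(-3) = -4 - 3/8 = -35/8)
W(w) = w + 5*w**(3/2) (W(w) = 5*w**(3/2) + w = w + 5*w**(3/2))
E = 4045/289 (E = 4045*(1/289) = 4045/289 ≈ 13.997)
m = 770 (m = ((-2)**2 + 5*((-2)**2)**(3/2))*(-35/8*(-4)) = (4 + 5*4**(3/2))*(35/2) = (4 + 5*8)*(35/2) = (4 + 40)*(35/2) = 44*(35/2) = 770)
E*m = (4045/289)*770 = 3114650/289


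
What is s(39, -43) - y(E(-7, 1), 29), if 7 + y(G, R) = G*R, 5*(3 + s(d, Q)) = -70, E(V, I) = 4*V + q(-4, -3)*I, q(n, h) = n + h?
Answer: 1005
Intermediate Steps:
q(n, h) = h + n
E(V, I) = -7*I + 4*V (E(V, I) = 4*V + (-3 - 4)*I = 4*V - 7*I = -7*I + 4*V)
s(d, Q) = -17 (s(d, Q) = -3 + (⅕)*(-70) = -3 - 14 = -17)
y(G, R) = -7 + G*R
s(39, -43) - y(E(-7, 1), 29) = -17 - (-7 + (-7*1 + 4*(-7))*29) = -17 - (-7 + (-7 - 28)*29) = -17 - (-7 - 35*29) = -17 - (-7 - 1015) = -17 - 1*(-1022) = -17 + 1022 = 1005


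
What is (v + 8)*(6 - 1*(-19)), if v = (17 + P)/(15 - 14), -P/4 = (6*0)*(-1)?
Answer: 625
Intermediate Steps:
P = 0 (P = -4*6*0*(-1) = -0*(-1) = -4*0 = 0)
v = 17 (v = (17 + 0)/(15 - 14) = 17/1 = 17*1 = 17)
(v + 8)*(6 - 1*(-19)) = (17 + 8)*(6 - 1*(-19)) = 25*(6 + 19) = 25*25 = 625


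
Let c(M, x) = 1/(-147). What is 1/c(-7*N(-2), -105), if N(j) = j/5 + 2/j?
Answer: -147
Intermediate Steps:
N(j) = 2/j + j/5 (N(j) = j*(⅕) + 2/j = j/5 + 2/j = 2/j + j/5)
c(M, x) = -1/147
1/c(-7*N(-2), -105) = 1/(-1/147) = -147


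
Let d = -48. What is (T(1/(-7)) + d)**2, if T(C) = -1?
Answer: 2401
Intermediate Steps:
(T(1/(-7)) + d)**2 = (-1 - 48)**2 = (-49)**2 = 2401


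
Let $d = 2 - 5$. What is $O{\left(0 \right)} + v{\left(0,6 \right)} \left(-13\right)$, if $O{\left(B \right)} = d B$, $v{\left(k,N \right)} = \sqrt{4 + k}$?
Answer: $-26$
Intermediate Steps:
$d = -3$ ($d = 2 - 5 = -3$)
$O{\left(B \right)} = - 3 B$
$O{\left(0 \right)} + v{\left(0,6 \right)} \left(-13\right) = \left(-3\right) 0 + \sqrt{4 + 0} \left(-13\right) = 0 + \sqrt{4} \left(-13\right) = 0 + 2 \left(-13\right) = 0 - 26 = -26$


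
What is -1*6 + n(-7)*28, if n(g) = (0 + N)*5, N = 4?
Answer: 554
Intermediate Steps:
n(g) = 20 (n(g) = (0 + 4)*5 = 4*5 = 20)
-1*6 + n(-7)*28 = -1*6 + 20*28 = -6 + 560 = 554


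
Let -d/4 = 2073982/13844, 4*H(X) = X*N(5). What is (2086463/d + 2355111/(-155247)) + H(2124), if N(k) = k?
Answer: -90368695338851/107326494518 ≈ -842.00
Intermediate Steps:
H(X) = 5*X/4 (H(X) = (X*5)/4 = (5*X)/4 = 5*X/4)
d = -2073982/3461 (d = -8295928/13844 = -4*1036991/6922 = -2073982/3461 ≈ -599.24)
(2086463/d + 2355111/(-155247)) + H(2124) = (2086463/(-2073982/3461) + 2355111/(-155247)) + (5/4)*2124 = (2086463*(-3461/2073982) + 2355111*(-1/155247)) + 2655 = (-7221248443/2073982 - 785037/51749) + 2655 = -375320538284141/107326494518 + 2655 = -90368695338851/107326494518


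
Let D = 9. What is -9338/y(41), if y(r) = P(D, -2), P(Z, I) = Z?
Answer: -9338/9 ≈ -1037.6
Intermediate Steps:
y(r) = 9
-9338/y(41) = -9338/9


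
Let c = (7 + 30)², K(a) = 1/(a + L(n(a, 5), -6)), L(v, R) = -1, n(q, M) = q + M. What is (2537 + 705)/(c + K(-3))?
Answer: 12968/5475 ≈ 2.3686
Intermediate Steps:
n(q, M) = M + q
K(a) = 1/(-1 + a) (K(a) = 1/(a - 1) = 1/(-1 + a))
c = 1369 (c = 37² = 1369)
(2537 + 705)/(c + K(-3)) = (2537 + 705)/(1369 + 1/(-1 - 3)) = 3242/(1369 + 1/(-4)) = 3242/(1369 - ¼) = 3242/(5475/4) = 3242*(4/5475) = 12968/5475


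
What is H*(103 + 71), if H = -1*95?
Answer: -16530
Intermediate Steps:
H = -95
H*(103 + 71) = -95*(103 + 71) = -95*174 = -16530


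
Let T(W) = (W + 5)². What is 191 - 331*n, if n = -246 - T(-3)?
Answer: 82941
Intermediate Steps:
T(W) = (5 + W)²
n = -250 (n = -246 - (5 - 3)² = -246 - 1*2² = -246 - 1*4 = -246 - 4 = -250)
191 - 331*n = 191 - 331*(-250) = 191 + 82750 = 82941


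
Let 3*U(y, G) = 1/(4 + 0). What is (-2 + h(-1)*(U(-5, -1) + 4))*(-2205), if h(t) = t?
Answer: 53655/4 ≈ 13414.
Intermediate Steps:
U(y, G) = 1/12 (U(y, G) = 1/(3*(4 + 0)) = (⅓)/4 = (⅓)*(¼) = 1/12)
(-2 + h(-1)*(U(-5, -1) + 4))*(-2205) = (-2 - (1/12 + 4))*(-2205) = (-2 - 1*49/12)*(-2205) = (-2 - 49/12)*(-2205) = -73/12*(-2205) = 53655/4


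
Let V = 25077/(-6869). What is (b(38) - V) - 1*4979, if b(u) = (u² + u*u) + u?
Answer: -14076980/6869 ≈ -2049.3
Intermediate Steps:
b(u) = u + 2*u² (b(u) = (u² + u²) + u = 2*u² + u = u + 2*u²)
V = -25077/6869 (V = 25077*(-1/6869) = -25077/6869 ≈ -3.6507)
(b(38) - V) - 1*4979 = (38*(1 + 2*38) - 1*(-25077/6869)) - 1*4979 = (38*(1 + 76) + 25077/6869) - 4979 = (38*77 + 25077/6869) - 4979 = (2926 + 25077/6869) - 4979 = 20123771/6869 - 4979 = -14076980/6869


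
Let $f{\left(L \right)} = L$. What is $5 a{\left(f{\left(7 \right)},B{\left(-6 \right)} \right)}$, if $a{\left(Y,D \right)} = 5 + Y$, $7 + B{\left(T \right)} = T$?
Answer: $60$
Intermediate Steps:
$B{\left(T \right)} = -7 + T$
$5 a{\left(f{\left(7 \right)},B{\left(-6 \right)} \right)} = 5 \left(5 + 7\right) = 5 \cdot 12 = 60$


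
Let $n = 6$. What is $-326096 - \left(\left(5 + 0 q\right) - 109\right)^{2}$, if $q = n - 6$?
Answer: $-336912$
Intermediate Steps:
$q = 0$ ($q = 6 - 6 = 0$)
$-326096 - \left(\left(5 + 0 q\right) - 109\right)^{2} = -326096 - \left(\left(5 + 0 \cdot 0\right) - 109\right)^{2} = -326096 - \left(\left(5 + 0\right) - 109\right)^{2} = -326096 - \left(5 - 109\right)^{2} = -326096 - \left(-104\right)^{2} = -326096 - 10816 = -336912$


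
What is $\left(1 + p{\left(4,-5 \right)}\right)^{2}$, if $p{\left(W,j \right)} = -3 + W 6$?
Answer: $484$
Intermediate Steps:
$p{\left(W,j \right)} = -3 + 6 W$
$\left(1 + p{\left(4,-5 \right)}\right)^{2} = \left(1 + \left(-3 + 6 \cdot 4\right)\right)^{2} = \left(1 + \left(-3 + 24\right)\right)^{2} = \left(1 + 21\right)^{2} = 22^{2} = 484$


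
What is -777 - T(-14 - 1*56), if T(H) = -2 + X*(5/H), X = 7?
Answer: -1549/2 ≈ -774.50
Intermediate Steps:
T(H) = -2 + 35/H (T(H) = -2 + 7*(5/H) = -2 + 35/H)
-777 - T(-14 - 1*56) = -777 - (-2 + 35/(-14 - 1*56)) = -777 - (-2 + 35/(-14 - 56)) = -777 - (-2 + 35/(-70)) = -777 - (-2 + 35*(-1/70)) = -777 - (-2 - ½) = -777 - 1*(-5/2) = -777 + 5/2 = -1549/2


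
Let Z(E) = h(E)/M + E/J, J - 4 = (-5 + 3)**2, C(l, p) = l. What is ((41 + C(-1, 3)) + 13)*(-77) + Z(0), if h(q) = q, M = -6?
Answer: -4081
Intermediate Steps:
J = 8 (J = 4 + (-5 + 3)**2 = 4 + (-2)**2 = 4 + 4 = 8)
Z(E) = -E/24 (Z(E) = E/(-6) + E/8 = E*(-1/6) + E*(1/8) = -E/6 + E/8 = -E/24)
((41 + C(-1, 3)) + 13)*(-77) + Z(0) = ((41 - 1) + 13)*(-77) - 1/24*0 = (40 + 13)*(-77) + 0 = 53*(-77) + 0 = -4081 + 0 = -4081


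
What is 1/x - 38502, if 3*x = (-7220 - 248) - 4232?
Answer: -150157801/3900 ≈ -38502.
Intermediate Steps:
x = -3900 (x = ((-7220 - 248) - 4232)/3 = (-7468 - 4232)/3 = (1/3)*(-11700) = -3900)
1/x - 38502 = 1/(-3900) - 38502 = -1/3900 - 38502 = -150157801/3900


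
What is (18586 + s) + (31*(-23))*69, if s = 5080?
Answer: -25531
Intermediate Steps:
(18586 + s) + (31*(-23))*69 = (18586 + 5080) + (31*(-23))*69 = 23666 - 713*69 = 23666 - 49197 = -25531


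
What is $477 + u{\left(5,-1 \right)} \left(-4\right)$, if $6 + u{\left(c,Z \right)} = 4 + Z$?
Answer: $489$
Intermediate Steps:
$u{\left(c,Z \right)} = -2 + Z$ ($u{\left(c,Z \right)} = -6 + \left(4 + Z\right) = -2 + Z$)
$477 + u{\left(5,-1 \right)} \left(-4\right) = 477 + \left(-2 - 1\right) \left(-4\right) = 477 - -12 = 477 + 12 = 489$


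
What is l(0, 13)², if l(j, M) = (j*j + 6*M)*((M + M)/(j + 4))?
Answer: 257049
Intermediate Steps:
l(j, M) = 2*M*(j² + 6*M)/(4 + j) (l(j, M) = (j² + 6*M)*((2*M)/(4 + j)) = (j² + 6*M)*(2*M/(4 + j)) = 2*M*(j² + 6*M)/(4 + j))
l(0, 13)² = (2*13*(0² + 6*13)/(4 + 0))² = (2*13*(0 + 78)/4)² = (2*13*(¼)*78)² = 507² = 257049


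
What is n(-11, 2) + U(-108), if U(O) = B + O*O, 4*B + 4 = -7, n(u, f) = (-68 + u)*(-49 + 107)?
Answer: 28317/4 ≈ 7079.3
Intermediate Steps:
n(u, f) = -3944 + 58*u (n(u, f) = (-68 + u)*58 = -3944 + 58*u)
B = -11/4 (B = -1 + (1/4)*(-7) = -1 - 7/4 = -11/4 ≈ -2.7500)
U(O) = -11/4 + O**2 (U(O) = -11/4 + O*O = -11/4 + O**2)
n(-11, 2) + U(-108) = (-3944 + 58*(-11)) + (-11/4 + (-108)**2) = (-3944 - 638) + (-11/4 + 11664) = -4582 + 46645/4 = 28317/4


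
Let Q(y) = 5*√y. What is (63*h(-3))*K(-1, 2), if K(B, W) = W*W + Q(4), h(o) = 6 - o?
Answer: 7938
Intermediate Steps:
K(B, W) = 10 + W² (K(B, W) = W*W + 5*√4 = W² + 5*2 = W² + 10 = 10 + W²)
(63*h(-3))*K(-1, 2) = (63*(6 - 1*(-3)))*(10 + 2²) = (63*(6 + 3))*(10 + 4) = (63*9)*14 = 567*14 = 7938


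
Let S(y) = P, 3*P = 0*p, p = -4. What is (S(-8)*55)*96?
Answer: 0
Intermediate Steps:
P = 0 (P = (0*(-4))/3 = (⅓)*0 = 0)
S(y) = 0
(S(-8)*55)*96 = (0*55)*96 = 0*96 = 0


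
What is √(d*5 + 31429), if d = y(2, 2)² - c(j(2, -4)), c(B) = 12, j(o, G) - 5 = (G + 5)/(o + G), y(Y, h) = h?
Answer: √31389 ≈ 177.17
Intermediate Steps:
j(o, G) = 5 + (5 + G)/(G + o) (j(o, G) = 5 + (G + 5)/(o + G) = 5 + (5 + G)/(G + o))
d = -8 (d = 2² - 1*12 = 4 - 12 = -8)
√(d*5 + 31429) = √(-8*5 + 31429) = √(-40 + 31429) = √31389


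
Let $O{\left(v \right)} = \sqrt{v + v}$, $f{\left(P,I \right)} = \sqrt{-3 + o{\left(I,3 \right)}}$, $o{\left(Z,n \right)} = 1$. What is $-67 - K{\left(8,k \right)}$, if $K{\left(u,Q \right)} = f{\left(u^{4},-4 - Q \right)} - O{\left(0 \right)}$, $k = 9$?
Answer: $-67 - i \sqrt{2} \approx -67.0 - 1.4142 i$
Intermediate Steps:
$f{\left(P,I \right)} = i \sqrt{2}$ ($f{\left(P,I \right)} = \sqrt{-3 + 1} = \sqrt{-2} = i \sqrt{2}$)
$O{\left(v \right)} = \sqrt{2} \sqrt{v}$ ($O{\left(v \right)} = \sqrt{2 v} = \sqrt{2} \sqrt{v}$)
$K{\left(u,Q \right)} = i \sqrt{2}$ ($K{\left(u,Q \right)} = i \sqrt{2} - \sqrt{2} \sqrt{0} = i \sqrt{2} - \sqrt{2} \cdot 0 = i \sqrt{2} - 0 = i \sqrt{2} + 0 = i \sqrt{2}$)
$-67 - K{\left(8,k \right)} = -67 - i \sqrt{2}$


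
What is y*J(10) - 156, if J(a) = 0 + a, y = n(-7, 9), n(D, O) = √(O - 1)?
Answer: -156 + 20*√2 ≈ -127.72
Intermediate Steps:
n(D, O) = √(-1 + O)
y = 2*√2 (y = √(-1 + 9) = √8 = 2*√2 ≈ 2.8284)
J(a) = a
y*J(10) - 156 = (2*√2)*10 - 156 = 20*√2 - 156 = -156 + 20*√2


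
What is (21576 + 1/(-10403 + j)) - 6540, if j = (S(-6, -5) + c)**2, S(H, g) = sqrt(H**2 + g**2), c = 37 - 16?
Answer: 1472358144191/97922197 - 42*sqrt(61)/97922197 ≈ 15036.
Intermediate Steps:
c = 21
j = (21 + sqrt(61))**2 (j = (sqrt((-6)**2 + (-5)**2) + 21)**2 = (sqrt(36 + 25) + 21)**2 = (sqrt(61) + 21)**2 = (21 + sqrt(61))**2 ≈ 830.03)
(21576 + 1/(-10403 + j)) - 6540 = (21576 + 1/(-10403 + (21 + sqrt(61))**2)) - 6540 = 15036 + 1/(-10403 + (21 + sqrt(61))**2)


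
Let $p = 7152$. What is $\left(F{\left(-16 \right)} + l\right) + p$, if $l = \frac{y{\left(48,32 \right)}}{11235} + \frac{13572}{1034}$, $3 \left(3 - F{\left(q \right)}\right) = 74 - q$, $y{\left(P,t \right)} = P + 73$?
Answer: $\frac{41461830142}{5808495} \approx 7138.1$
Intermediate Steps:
$y{\left(P,t \right)} = 73 + P$
$F{\left(q \right)} = - \frac{65}{3} + \frac{q}{3}$ ($F{\left(q \right)} = 3 - \frac{74 - q}{3} = 3 + \left(- \frac{74}{3} + \frac{q}{3}\right) = - \frac{65}{3} + \frac{q}{3}$)
$l = \frac{76303267}{5808495}$ ($l = \frac{73 + 48}{11235} + \frac{13572}{1034} = 121 \cdot \frac{1}{11235} + 13572 \cdot \frac{1}{1034} = \frac{121}{11235} + \frac{6786}{517} = \frac{76303267}{5808495} \approx 13.136$)
$\left(F{\left(-16 \right)} + l\right) + p = \left(\left(- \frac{65}{3} + \frac{1}{3} \left(-16\right)\right) + \frac{76303267}{5808495}\right) + 7152 = \left(\left(- \frac{65}{3} - \frac{16}{3}\right) + \frac{76303267}{5808495}\right) + 7152 = \left(-27 + \frac{76303267}{5808495}\right) + 7152 = - \frac{80526098}{5808495} + 7152 = \frac{41461830142}{5808495}$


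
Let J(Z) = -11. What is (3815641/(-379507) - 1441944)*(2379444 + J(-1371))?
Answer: -1302101063902959817/379507 ≈ -3.4310e+12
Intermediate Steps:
(3815641/(-379507) - 1441944)*(2379444 + J(-1371)) = (3815641/(-379507) - 1441944)*(2379444 - 11) = (3815641*(-1/379507) - 1441944)*2379433 = (-3815641/379507 - 1441944)*2379433 = -547231657249/379507*2379433 = -1302101063902959817/379507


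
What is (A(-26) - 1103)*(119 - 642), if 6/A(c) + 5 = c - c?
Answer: 2887483/5 ≈ 5.7750e+5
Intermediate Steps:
A(c) = -6/5 (A(c) = 6/(-5 + (c - c)) = 6/(-5 + 0) = 6/(-5) = 6*(-⅕) = -6/5)
(A(-26) - 1103)*(119 - 642) = (-6/5 - 1103)*(119 - 642) = -5521/5*(-523) = 2887483/5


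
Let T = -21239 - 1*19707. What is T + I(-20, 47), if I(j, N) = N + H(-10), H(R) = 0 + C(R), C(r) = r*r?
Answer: -40799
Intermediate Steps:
C(r) = r**2
H(R) = R**2 (H(R) = 0 + R**2 = R**2)
T = -40946 (T = -21239 - 19707 = -40946)
I(j, N) = 100 + N (I(j, N) = N + (-10)**2 = N + 100 = 100 + N)
T + I(-20, 47) = -40946 + (100 + 47) = -40946 + 147 = -40799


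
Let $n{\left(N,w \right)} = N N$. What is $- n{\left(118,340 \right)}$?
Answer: $-13924$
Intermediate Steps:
$n{\left(N,w \right)} = N^{2}$
$- n{\left(118,340 \right)} = - 118^{2} = \left(-1\right) 13924 = -13924$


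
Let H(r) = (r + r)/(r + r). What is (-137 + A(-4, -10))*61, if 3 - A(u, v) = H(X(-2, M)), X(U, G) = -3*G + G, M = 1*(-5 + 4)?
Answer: -8235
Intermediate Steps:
M = -1 (M = 1*(-1) = -1)
X(U, G) = -2*G
H(r) = 1 (H(r) = (2*r)/((2*r)) = (2*r)*(1/(2*r)) = 1)
A(u, v) = 2 (A(u, v) = 3 - 1*1 = 3 - 1 = 2)
(-137 + A(-4, -10))*61 = (-137 + 2)*61 = -135*61 = -8235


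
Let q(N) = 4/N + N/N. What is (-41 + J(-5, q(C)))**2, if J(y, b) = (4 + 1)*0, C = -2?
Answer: 1681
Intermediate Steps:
q(N) = 1 + 4/N (q(N) = 4/N + 1 = 1 + 4/N)
J(y, b) = 0 (J(y, b) = 5*0 = 0)
(-41 + J(-5, q(C)))**2 = (-41 + 0)**2 = (-41)**2 = 1681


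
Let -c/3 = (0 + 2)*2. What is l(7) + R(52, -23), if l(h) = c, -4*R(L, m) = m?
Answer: -25/4 ≈ -6.2500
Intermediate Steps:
R(L, m) = -m/4
c = -12 (c = -3*(0 + 2)*2 = -6*2 = -3*4 = -12)
l(h) = -12
l(7) + R(52, -23) = -12 - ¼*(-23) = -12 + 23/4 = -25/4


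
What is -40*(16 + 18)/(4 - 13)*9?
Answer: 1360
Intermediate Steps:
-40*(16 + 18)/(4 - 13)*9 = -1360/(-9)*9 = -1360*(-1)/9*9 = -40*(-34/9)*9 = (1360/9)*9 = 1360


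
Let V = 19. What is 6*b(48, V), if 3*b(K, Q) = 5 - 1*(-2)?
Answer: 14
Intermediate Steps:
b(K, Q) = 7/3 (b(K, Q) = (5 - 1*(-2))/3 = (5 + 2)/3 = (⅓)*7 = 7/3)
6*b(48, V) = 6*(7/3) = 14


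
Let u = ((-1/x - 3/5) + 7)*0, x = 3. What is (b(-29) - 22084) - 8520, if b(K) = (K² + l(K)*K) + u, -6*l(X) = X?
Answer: -179419/6 ≈ -29903.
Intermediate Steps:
l(X) = -X/6
u = 0 (u = ((-1/3 - 3/5) + 7)*0 = ((-1*⅓ - 3*⅕) + 7)*0 = ((-⅓ - ⅗) + 7)*0 = (-14/15 + 7)*0 = (91/15)*0 = 0)
b(K) = 5*K²/6 (b(K) = (K² + (-K/6)*K) + 0 = (K² - K²/6) + 0 = 5*K²/6 + 0 = 5*K²/6)
(b(-29) - 22084) - 8520 = ((⅚)*(-29)² - 22084) - 8520 = ((⅚)*841 - 22084) - 8520 = (4205/6 - 22084) - 8520 = -128299/6 - 8520 = -179419/6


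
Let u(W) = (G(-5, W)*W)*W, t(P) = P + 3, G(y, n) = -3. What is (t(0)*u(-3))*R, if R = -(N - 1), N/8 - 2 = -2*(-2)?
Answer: 3807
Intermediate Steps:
N = 48 (N = 16 + 8*(-2*(-2)) = 16 + 8*4 = 16 + 32 = 48)
t(P) = 3 + P
R = -47 (R = -(48 - 1) = -1*47 = -47)
u(W) = -3*W² (u(W) = (-3*W)*W = -3*W²)
(t(0)*u(-3))*R = ((3 + 0)*(-3*(-3)²))*(-47) = (3*(-3*9))*(-47) = (3*(-27))*(-47) = -81*(-47) = 3807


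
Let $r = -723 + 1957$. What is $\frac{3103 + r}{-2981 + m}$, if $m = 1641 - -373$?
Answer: $- \frac{4337}{967} \approx -4.485$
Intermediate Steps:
$m = 2014$ ($m = 1641 + 373 = 2014$)
$r = 1234$
$\frac{3103 + r}{-2981 + m} = \frac{3103 + 1234}{-2981 + 2014} = \frac{4337}{-967} = 4337 \left(- \frac{1}{967}\right) = - \frac{4337}{967}$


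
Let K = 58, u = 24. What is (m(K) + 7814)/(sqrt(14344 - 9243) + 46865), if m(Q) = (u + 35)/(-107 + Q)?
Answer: 854342255/5124753956 - 127609*sqrt(5101)/35873277692 ≈ 0.16645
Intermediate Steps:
m(Q) = 59/(-107 + Q) (m(Q) = (24 + 35)/(-107 + Q) = 59/(-107 + Q))
(m(K) + 7814)/(sqrt(14344 - 9243) + 46865) = (59/(-107 + 58) + 7814)/(sqrt(14344 - 9243) + 46865) = (59/(-49) + 7814)/(sqrt(5101) + 46865) = (59*(-1/49) + 7814)/(46865 + sqrt(5101)) = (-59/49 + 7814)/(46865 + sqrt(5101)) = 382827/(49*(46865 + sqrt(5101)))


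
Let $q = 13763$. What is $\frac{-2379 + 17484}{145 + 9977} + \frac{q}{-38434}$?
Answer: $\frac{36769707}{32419079} \approx 1.1342$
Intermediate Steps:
$\frac{-2379 + 17484}{145 + 9977} + \frac{q}{-38434} = \frac{-2379 + 17484}{145 + 9977} + \frac{13763}{-38434} = \frac{15105}{10122} + 13763 \left(- \frac{1}{38434}\right) = 15105 \cdot \frac{1}{10122} - \frac{13763}{38434} = \frac{5035}{3374} - \frac{13763}{38434} = \frac{36769707}{32419079}$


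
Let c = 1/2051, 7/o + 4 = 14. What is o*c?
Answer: 1/2930 ≈ 0.00034130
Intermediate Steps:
o = 7/10 (o = 7/(-4 + 14) = 7/10 ≈ 0.70000)
c = 1/2051 ≈ 0.00048757
o*c = (7/10)*(1/2051) = 1/2930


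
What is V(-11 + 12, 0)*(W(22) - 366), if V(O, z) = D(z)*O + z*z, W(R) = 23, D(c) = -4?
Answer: 1372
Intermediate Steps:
V(O, z) = z**2 - 4*O (V(O, z) = -4*O + z*z = -4*O + z**2 = z**2 - 4*O)
V(-11 + 12, 0)*(W(22) - 366) = (0**2 - 4*(-11 + 12))*(23 - 366) = (0 - 4*1)*(-343) = (0 - 4)*(-343) = -4*(-343) = 1372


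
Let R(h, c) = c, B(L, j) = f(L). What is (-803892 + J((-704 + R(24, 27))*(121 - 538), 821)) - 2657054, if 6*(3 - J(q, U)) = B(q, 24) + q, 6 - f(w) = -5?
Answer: -10523989/3 ≈ -3.5080e+6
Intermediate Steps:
f(w) = 11 (f(w) = 6 - 1*(-5) = 6 + 5 = 11)
B(L, j) = 11
J(q, U) = 7/6 - q/6 (J(q, U) = 3 - (11 + q)/6 = 3 + (-11/6 - q/6) = 7/6 - q/6)
(-803892 + J((-704 + R(24, 27))*(121 - 538), 821)) - 2657054 = (-803892 + (7/6 - (-704 + 27)*(121 - 538)/6)) - 2657054 = (-803892 + (7/6 - (-677)*(-417)/6)) - 2657054 = (-803892 + (7/6 - ⅙*282309)) - 2657054 = (-803892 + (7/6 - 94103/2)) - 2657054 = (-803892 - 141151/3) - 2657054 = -2552827/3 - 2657054 = -10523989/3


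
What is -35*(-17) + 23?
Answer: 618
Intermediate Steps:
-35*(-17) + 23 = 595 + 23 = 618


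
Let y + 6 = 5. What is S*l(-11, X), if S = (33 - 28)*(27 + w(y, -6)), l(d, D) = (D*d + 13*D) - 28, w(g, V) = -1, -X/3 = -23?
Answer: 14300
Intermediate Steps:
X = 69 (X = -3*(-23) = 69)
y = -1 (y = -6 + 5 = -1)
l(d, D) = -28 + 13*D + D*d (l(d, D) = (13*D + D*d) - 28 = -28 + 13*D + D*d)
S = 130 (S = (33 - 28)*(27 - 1) = 5*26 = 130)
S*l(-11, X) = 130*(-28 + 13*69 + 69*(-11)) = 130*(-28 + 897 - 759) = 130*110 = 14300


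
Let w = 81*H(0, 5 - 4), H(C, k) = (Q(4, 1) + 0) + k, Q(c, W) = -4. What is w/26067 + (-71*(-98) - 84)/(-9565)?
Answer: -60502951/83110285 ≈ -0.72798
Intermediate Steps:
H(C, k) = -4 + k (H(C, k) = (-4 + 0) + k = -4 + k)
w = -243 (w = 81*(-4 + (5 - 4)) = 81*(-4 + 1) = 81*(-3) = -243)
w/26067 + (-71*(-98) - 84)/(-9565) = -243/26067 + (-71*(-98) - 84)/(-9565) = -243*1/26067 + (6958 - 84)*(-1/9565) = -81/8689 + 6874*(-1/9565) = -81/8689 - 6874/9565 = -60502951/83110285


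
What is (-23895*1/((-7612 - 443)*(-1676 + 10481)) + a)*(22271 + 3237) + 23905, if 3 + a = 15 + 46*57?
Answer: 35310824811521/525365 ≈ 6.7212e+7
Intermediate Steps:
a = 2634 (a = -3 + (15 + 46*57) = -3 + (15 + 2622) = -3 + 2637 = 2634)
(-23895*1/((-7612 - 443)*(-1676 + 10481)) + a)*(22271 + 3237) + 23905 = (-23895*1/((-7612 - 443)*(-1676 + 10481)) + 2634)*(22271 + 3237) + 23905 = (-23895/((-8055*8805)) + 2634)*25508 + 23905 = (-23895/(-70924275) + 2634)*25508 + 23905 = (-23895*(-1/70924275) + 2634)*25508 + 23905 = (177/525365 + 2634)*25508 + 23905 = (1383811587/525365)*25508 + 23905 = 35298265961196/525365 + 23905 = 35310824811521/525365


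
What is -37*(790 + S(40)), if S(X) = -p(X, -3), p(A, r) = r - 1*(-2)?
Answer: -29267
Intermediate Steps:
p(A, r) = 2 + r (p(A, r) = r + 2 = 2 + r)
S(X) = 1 (S(X) = -(2 - 3) = -1*(-1) = 1)
-37*(790 + S(40)) = -37*(790 + 1) = -37*791 = -29267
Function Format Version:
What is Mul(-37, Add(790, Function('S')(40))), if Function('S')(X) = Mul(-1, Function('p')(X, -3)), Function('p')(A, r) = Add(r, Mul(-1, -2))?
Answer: -29267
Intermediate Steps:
Function('p')(A, r) = Add(2, r) (Function('p')(A, r) = Add(r, 2) = Add(2, r))
Function('S')(X) = 1 (Function('S')(X) = Mul(-1, Add(2, -3)) = Mul(-1, -1) = 1)
Mul(-37, Add(790, Function('S')(40))) = Mul(-37, Add(790, 1)) = Mul(-37, 791) = -29267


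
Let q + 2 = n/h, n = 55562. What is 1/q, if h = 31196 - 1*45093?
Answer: -1069/6412 ≈ -0.16672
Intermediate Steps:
h = -13897 (h = 31196 - 45093 = -13897)
q = -6412/1069 (q = -2 + 55562/(-13897) = -2 + 55562*(-1/13897) = -2 - 4274/1069 = -6412/1069 ≈ -5.9981)
1/q = 1/(-6412/1069) = -1069/6412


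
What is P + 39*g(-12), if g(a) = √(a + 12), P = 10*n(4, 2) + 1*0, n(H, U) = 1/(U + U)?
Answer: 5/2 ≈ 2.5000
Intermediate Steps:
n(H, U) = 1/(2*U)
P = 5/2 (P = 10*((½)/2) + 1*0 = 10*((½)*(½)) + 0 = 10*(¼) + 0 = 5/2 + 0 = 5/2 ≈ 2.5000)
g(a) = √(12 + a)
P + 39*g(-12) = 5/2 + 39*√(12 - 12) = 5/2 + 39*√0 = 5/2 + 39*0 = 5/2 + 0 = 5/2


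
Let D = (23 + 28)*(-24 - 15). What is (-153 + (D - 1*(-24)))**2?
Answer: 4485924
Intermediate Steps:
D = -1989 (D = 51*(-39) = -1989)
(-153 + (D - 1*(-24)))**2 = (-153 + (-1989 - 1*(-24)))**2 = (-153 + (-1989 + 24))**2 = (-153 - 1965)**2 = (-2118)**2 = 4485924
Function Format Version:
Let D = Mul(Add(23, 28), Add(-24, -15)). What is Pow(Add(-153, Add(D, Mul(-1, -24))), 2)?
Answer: 4485924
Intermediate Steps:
D = -1989 (D = Mul(51, -39) = -1989)
Pow(Add(-153, Add(D, Mul(-1, -24))), 2) = Pow(Add(-153, Add(-1989, Mul(-1, -24))), 2) = Pow(Add(-153, Add(-1989, 24)), 2) = Pow(Add(-153, -1965), 2) = Pow(-2118, 2) = 4485924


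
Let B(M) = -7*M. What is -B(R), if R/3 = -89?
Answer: -1869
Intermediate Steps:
R = -267 (R = 3*(-89) = -267)
-B(R) = -(-7)*(-267) = -1*1869 = -1869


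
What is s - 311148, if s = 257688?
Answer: -53460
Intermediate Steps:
s - 311148 = 257688 - 311148 = -53460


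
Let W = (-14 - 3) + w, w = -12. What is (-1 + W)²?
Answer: 900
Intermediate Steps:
W = -29 (W = (-14 - 3) - 12 = -17 - 12 = -29)
(-1 + W)² = (-1 - 29)² = (-30)² = 900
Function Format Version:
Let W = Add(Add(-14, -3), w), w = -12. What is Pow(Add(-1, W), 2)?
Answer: 900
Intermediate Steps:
W = -29 (W = Add(Add(-14, -3), -12) = Add(-17, -12) = -29)
Pow(Add(-1, W), 2) = Pow(Add(-1, -29), 2) = Pow(-30, 2) = 900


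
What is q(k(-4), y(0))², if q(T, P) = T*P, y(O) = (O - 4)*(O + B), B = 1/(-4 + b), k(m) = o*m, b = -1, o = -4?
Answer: 4096/25 ≈ 163.84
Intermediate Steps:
k(m) = -4*m
B = -⅕ (B = 1/(-4 - 1) = 1/(-5) = -⅕ ≈ -0.20000)
y(O) = (-4 + O)*(-⅕ + O) (y(O) = (O - 4)*(O - ⅕) = (-4 + O)*(-⅕ + O))
q(T, P) = P*T
q(k(-4), y(0))² = ((⅘ + 0² - 21/5*0)*(-4*(-4)))² = ((⅘ + 0 + 0)*16)² = ((⅘)*16)² = (64/5)² = 4096/25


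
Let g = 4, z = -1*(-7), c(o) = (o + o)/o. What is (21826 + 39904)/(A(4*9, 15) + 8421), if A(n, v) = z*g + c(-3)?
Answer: 61730/8451 ≈ 7.3045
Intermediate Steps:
c(o) = 2 (c(o) = (2*o)/o = 2)
z = 7
A(n, v) = 30 (A(n, v) = 7*4 + 2 = 28 + 2 = 30)
(21826 + 39904)/(A(4*9, 15) + 8421) = (21826 + 39904)/(30 + 8421) = 61730/8451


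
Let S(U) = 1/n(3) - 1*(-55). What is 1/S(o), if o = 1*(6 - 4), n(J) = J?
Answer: 3/166 ≈ 0.018072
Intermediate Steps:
o = 2 (o = 1*2 = 2)
S(U) = 166/3 (S(U) = 1/3 - 1*(-55) = 1/3 + 55 = 166/3)
1/S(o) = 1/(166/3) = 3/166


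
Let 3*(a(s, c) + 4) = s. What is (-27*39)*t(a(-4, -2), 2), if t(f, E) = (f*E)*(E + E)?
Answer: 44928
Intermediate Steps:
a(s, c) = -4 + s/3
t(f, E) = 2*f*E² (t(f, E) = (E*f)*(2*E) = 2*f*E²)
(-27*39)*t(a(-4, -2), 2) = (-27*39)*(2*(-4 + (⅓)*(-4))*2²) = -2106*(-4 - 4/3)*4 = -2106*(-16)*4/3 = -1053*(-128/3) = 44928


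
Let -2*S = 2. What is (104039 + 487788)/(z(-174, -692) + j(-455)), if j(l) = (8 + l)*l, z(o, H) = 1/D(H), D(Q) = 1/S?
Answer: 591827/203384 ≈ 2.9099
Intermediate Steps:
S = -1 (S = -1/2*2 = -1)
D(Q) = -1 (D(Q) = 1/(-1) = -1)
z(o, H) = -1 (z(o, H) = 1/(-1) = -1)
j(l) = l*(8 + l)
(104039 + 487788)/(z(-174, -692) + j(-455)) = (104039 + 487788)/(-1 - 455*(8 - 455)) = 591827/(-1 - 455*(-447)) = 591827/(-1 + 203385) = 591827/203384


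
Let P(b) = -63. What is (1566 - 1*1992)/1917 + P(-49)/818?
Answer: -2203/7362 ≈ -0.29924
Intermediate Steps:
(1566 - 1*1992)/1917 + P(-49)/818 = (1566 - 1*1992)/1917 - 63/818 = (1566 - 1992)*(1/1917) - 63*1/818 = -426*1/1917 - 63/818 = -2/9 - 63/818 = -2203/7362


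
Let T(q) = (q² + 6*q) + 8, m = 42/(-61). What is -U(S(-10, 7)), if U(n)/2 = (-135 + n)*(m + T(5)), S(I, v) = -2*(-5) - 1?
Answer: 957852/61 ≈ 15702.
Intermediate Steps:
m = -42/61 (m = 42*(-1/61) = -42/61 ≈ -0.68852)
T(q) = 8 + q² + 6*q
S(I, v) = 9 (S(I, v) = 10 - 1 = 9)
U(n) = -1026270/61 + 7602*n/61 (U(n) = 2*((-135 + n)*(-42/61 + (8 + 5² + 6*5))) = 2*((-135 + n)*(-42/61 + (8 + 25 + 30))) = 2*((-135 + n)*(-42/61 + 63)) = 2*((-135 + n)*(3801/61)) = 2*(-513135/61 + 3801*n/61) = -1026270/61 + 7602*n/61)
-U(S(-10, 7)) = -(-1026270/61 + (7602/61)*9) = -(-1026270/61 + 68418/61) = -1*(-957852/61) = 957852/61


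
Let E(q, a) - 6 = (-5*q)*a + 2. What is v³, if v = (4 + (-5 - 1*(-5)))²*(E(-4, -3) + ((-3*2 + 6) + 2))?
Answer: -512000000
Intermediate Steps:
E(q, a) = 8 - 5*a*q (E(q, a) = 6 + ((-5*q)*a + 2) = 6 + (-5*a*q + 2) = 6 + (2 - 5*a*q) = 8 - 5*a*q)
v = -800 (v = (4 + (-5 - 1*(-5)))²*((8 - 5*(-3)*(-4)) + ((-3*2 + 6) + 2)) = (4 + (-5 + 5))²*((8 - 60) + ((-6 + 6) + 2)) = (4 + 0)²*(-52 + (0 + 2)) = 4²*(-52 + 2) = 16*(-50) = -800)
v³ = (-800)³ = -512000000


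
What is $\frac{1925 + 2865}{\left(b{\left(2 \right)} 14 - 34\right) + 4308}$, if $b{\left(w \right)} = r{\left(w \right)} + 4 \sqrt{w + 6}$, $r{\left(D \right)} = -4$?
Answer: $\frac{5051055}{4441609} - \frac{134120 \sqrt{2}}{4441609} \approx 1.0945$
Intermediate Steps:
$b{\left(w \right)} = -4 + 4 \sqrt{6 + w}$ ($b{\left(w \right)} = -4 + 4 \sqrt{w + 6} = -4 + 4 \sqrt{6 + w}$)
$\frac{1925 + 2865}{\left(b{\left(2 \right)} 14 - 34\right) + 4308} = \frac{1925 + 2865}{\left(\left(-4 + 4 \sqrt{6 + 2}\right) 14 - 34\right) + 4308} = \frac{4790}{\left(\left(-4 + 4 \sqrt{8}\right) 14 - 34\right) + 4308} = \frac{4790}{\left(\left(-4 + 4 \cdot 2 \sqrt{2}\right) 14 - 34\right) + 4308} = \frac{4790}{\left(\left(-4 + 8 \sqrt{2}\right) 14 - 34\right) + 4308} = \frac{4790}{\left(\left(-56 + 112 \sqrt{2}\right) - 34\right) + 4308} = \frac{4790}{\left(-90 + 112 \sqrt{2}\right) + 4308} = \frac{4790}{4218 + 112 \sqrt{2}}$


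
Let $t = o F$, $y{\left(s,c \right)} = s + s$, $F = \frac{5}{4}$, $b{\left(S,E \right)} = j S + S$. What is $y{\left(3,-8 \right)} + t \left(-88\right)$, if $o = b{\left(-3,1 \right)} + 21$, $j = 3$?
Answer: $-984$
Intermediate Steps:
$b{\left(S,E \right)} = 4 S$ ($b{\left(S,E \right)} = 3 S + S = 4 S$)
$F = \frac{5}{4}$ ($F = 5 \cdot \frac{1}{4} = \frac{5}{4} \approx 1.25$)
$y{\left(s,c \right)} = 2 s$
$o = 9$ ($o = 4 \left(-3\right) + 21 = -12 + 21 = 9$)
$t = \frac{45}{4}$ ($t = 9 \cdot \frac{5}{4} = \frac{45}{4} \approx 11.25$)
$y{\left(3,-8 \right)} + t \left(-88\right) = 2 \cdot 3 + \frac{45}{4} \left(-88\right) = 6 - 990 = -984$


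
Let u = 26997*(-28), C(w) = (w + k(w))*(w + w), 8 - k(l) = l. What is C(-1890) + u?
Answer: -786156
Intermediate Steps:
k(l) = 8 - l
C(w) = 16*w (C(w) = (w + (8 - w))*(w + w) = 8*(2*w) = 16*w)
u = -755916
C(-1890) + u = 16*(-1890) - 755916 = -30240 - 755916 = -786156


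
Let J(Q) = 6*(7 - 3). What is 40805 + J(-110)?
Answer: 40829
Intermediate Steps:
J(Q) = 24 (J(Q) = 6*4 = 24)
40805 + J(-110) = 40805 + 24 = 40829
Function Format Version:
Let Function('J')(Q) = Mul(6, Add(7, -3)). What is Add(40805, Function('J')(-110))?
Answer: 40829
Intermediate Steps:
Function('J')(Q) = 24 (Function('J')(Q) = Mul(6, 4) = 24)
Add(40805, Function('J')(-110)) = Add(40805, 24) = 40829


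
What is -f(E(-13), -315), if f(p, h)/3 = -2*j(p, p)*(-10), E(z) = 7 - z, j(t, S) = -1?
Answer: 60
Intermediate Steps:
f(p, h) = -60 (f(p, h) = 3*(-2*(-1)*(-10)) = 3*(2*(-10)) = 3*(-20) = -60)
-f(E(-13), -315) = -1*(-60) = 60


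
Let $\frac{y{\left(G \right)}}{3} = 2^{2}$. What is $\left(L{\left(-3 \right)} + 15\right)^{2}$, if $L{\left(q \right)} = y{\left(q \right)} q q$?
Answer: $15129$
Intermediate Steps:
$y{\left(G \right)} = 12$ ($y{\left(G \right)} = 3 \cdot 2^{2} = 3 \cdot 4 = 12$)
$L{\left(q \right)} = 12 q^{2}$ ($L{\left(q \right)} = 12 q q = 12 q^{2}$)
$\left(L{\left(-3 \right)} + 15\right)^{2} = \left(12 \left(-3\right)^{2} + 15\right)^{2} = \left(12 \cdot 9 + 15\right)^{2} = \left(108 + 15\right)^{2} = 123^{2} = 15129$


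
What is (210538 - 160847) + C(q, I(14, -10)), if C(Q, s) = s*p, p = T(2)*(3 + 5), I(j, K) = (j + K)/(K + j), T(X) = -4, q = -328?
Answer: 49659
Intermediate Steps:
I(j, K) = 1 (I(j, K) = (K + j)/(K + j) = 1)
p = -32 (p = -4*(3 + 5) = -4*8 = -32)
C(Q, s) = -32*s (C(Q, s) = s*(-32) = -32*s)
(210538 - 160847) + C(q, I(14, -10)) = (210538 - 160847) - 32*1 = 49691 - 32 = 49659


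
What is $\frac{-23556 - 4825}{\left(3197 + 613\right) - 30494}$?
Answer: $\frac{28381}{26684} \approx 1.0636$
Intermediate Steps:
$\frac{-23556 - 4825}{\left(3197 + 613\right) - 30494} = - \frac{28381}{3810 - 30494} = - \frac{28381}{-26684} = \left(-28381\right) \left(- \frac{1}{26684}\right) = \frac{28381}{26684}$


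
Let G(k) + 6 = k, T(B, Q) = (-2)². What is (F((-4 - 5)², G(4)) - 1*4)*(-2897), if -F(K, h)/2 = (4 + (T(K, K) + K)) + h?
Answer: 515666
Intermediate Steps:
T(B, Q) = 4
G(k) = -6 + k
F(K, h) = -16 - 2*K - 2*h (F(K, h) = -2*((4 + (4 + K)) + h) = -2*((8 + K) + h) = -2*(8 + K + h) = -16 - 2*K - 2*h)
(F((-4 - 5)², G(4)) - 1*4)*(-2897) = ((-16 - 2*(-4 - 5)² - 2*(-6 + 4)) - 1*4)*(-2897) = ((-16 - 2*(-9)² - 2*(-2)) - 4)*(-2897) = ((-16 - 2*81 + 4) - 4)*(-2897) = ((-16 - 162 + 4) - 4)*(-2897) = (-174 - 4)*(-2897) = -178*(-2897) = 515666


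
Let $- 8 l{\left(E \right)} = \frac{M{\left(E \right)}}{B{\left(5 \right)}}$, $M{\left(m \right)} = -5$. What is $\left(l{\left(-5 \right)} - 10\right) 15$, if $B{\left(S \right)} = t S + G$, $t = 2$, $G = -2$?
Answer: $- \frac{9525}{64} \approx -148.83$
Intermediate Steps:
$B{\left(S \right)} = -2 + 2 S$ ($B{\left(S \right)} = 2 S - 2 = -2 + 2 S$)
$l{\left(E \right)} = \frac{5}{64}$ ($l{\left(E \right)} = - \frac{\left(-5\right) \frac{1}{-2 + 2 \cdot 5}}{8} = - \frac{\left(-5\right) \frac{1}{-2 + 10}}{8} = - \frac{\left(-5\right) \frac{1}{8}}{8} = \left(- \frac{1}{8}\right) \left(- \frac{5}{8}\right) = \frac{5}{64}$)
$\left(l{\left(-5 \right)} - 10\right) 15 = \left(\frac{5}{64} - 10\right) 15 = \left(- \frac{635}{64}\right) 15 = - \frac{9525}{64}$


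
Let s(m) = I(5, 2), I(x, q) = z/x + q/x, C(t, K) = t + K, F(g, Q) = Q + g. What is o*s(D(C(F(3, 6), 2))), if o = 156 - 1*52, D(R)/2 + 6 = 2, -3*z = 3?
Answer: 104/5 ≈ 20.800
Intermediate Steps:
z = -1 (z = -⅓*3 = -1)
C(t, K) = K + t
I(x, q) = -1/x + q/x
D(R) = -8 (D(R) = -12 + 2*2 = -12 + 4 = -8)
s(m) = ⅕ (s(m) = (-1 + 2)/5 = (⅕)*1 = ⅕)
o = 104 (o = 156 - 52 = 104)
o*s(D(C(F(3, 6), 2))) = 104*(⅕) = 104/5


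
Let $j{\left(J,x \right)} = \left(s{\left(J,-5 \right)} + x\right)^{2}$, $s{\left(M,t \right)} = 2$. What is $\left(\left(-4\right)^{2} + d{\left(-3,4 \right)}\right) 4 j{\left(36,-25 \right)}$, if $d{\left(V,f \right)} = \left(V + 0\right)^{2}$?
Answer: $52900$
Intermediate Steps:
$d{\left(V,f \right)} = V^{2}$
$j{\left(J,x \right)} = \left(2 + x\right)^{2}$
$\left(\left(-4\right)^{2} + d{\left(-3,4 \right)}\right) 4 j{\left(36,-25 \right)} = \left(\left(-4\right)^{2} + \left(-3\right)^{2}\right) 4 \left(2 - 25\right)^{2} = \left(16 + 9\right) 4 \left(-23\right)^{2} = 25 \cdot 4 \cdot 529 = 100 \cdot 529 = 52900$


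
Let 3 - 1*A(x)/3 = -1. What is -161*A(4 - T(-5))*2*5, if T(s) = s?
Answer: -19320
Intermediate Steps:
A(x) = 12 (A(x) = 9 - 3*(-1) = 9 + 3 = 12)
-161*A(4 - T(-5))*2*5 = -1932*2*5 = -1932*10 = -161*120 = -19320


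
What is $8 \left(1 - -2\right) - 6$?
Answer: $18$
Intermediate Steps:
$8 \left(1 - -2\right) - 6 = 8 \left(1 + 2\right) - 6 = 8 \cdot 3 - 6 = 24 - 6 = 18$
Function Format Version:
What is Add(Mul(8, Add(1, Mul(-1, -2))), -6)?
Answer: 18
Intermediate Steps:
Add(Mul(8, Add(1, Mul(-1, -2))), -6) = Add(Mul(8, Add(1, 2)), -6) = Add(Mul(8, 3), -6) = Add(24, -6) = 18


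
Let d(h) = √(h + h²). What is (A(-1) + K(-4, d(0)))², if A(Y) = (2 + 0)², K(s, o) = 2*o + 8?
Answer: 144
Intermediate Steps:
K(s, o) = 8 + 2*o
A(Y) = 4 (A(Y) = 2² = 4)
(A(-1) + K(-4, d(0)))² = (4 + (8 + 2*√(0*(1 + 0))))² = (4 + (8 + 2*√(0*1)))² = (4 + (8 + 2*√0))² = (4 + (8 + 2*0))² = (4 + (8 + 0))² = (4 + 8)² = 12² = 144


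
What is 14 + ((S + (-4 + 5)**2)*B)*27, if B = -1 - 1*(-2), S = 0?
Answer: 41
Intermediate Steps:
B = 1 (B = -1 + 2 = 1)
14 + ((S + (-4 + 5)**2)*B)*27 = 14 + ((0 + (-4 + 5)**2)*1)*27 = 14 + ((0 + 1**2)*1)*27 = 14 + ((0 + 1)*1)*27 = 14 + (1*1)*27 = 14 + 1*27 = 14 + 27 = 41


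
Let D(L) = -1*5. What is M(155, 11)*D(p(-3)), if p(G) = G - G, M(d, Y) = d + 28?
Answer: -915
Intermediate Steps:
M(d, Y) = 28 + d
p(G) = 0
D(L) = -5
M(155, 11)*D(p(-3)) = (28 + 155)*(-5) = 183*(-5) = -915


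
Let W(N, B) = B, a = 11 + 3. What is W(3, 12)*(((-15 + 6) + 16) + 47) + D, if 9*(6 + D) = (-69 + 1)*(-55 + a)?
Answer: 8566/9 ≈ 951.78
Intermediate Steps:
a = 14
D = 2734/9 (D = -6 + ((-69 + 1)*(-55 + 14))/9 = -6 + (-68*(-41))/9 = -6 + (1/9)*2788 = -6 + 2788/9 = 2734/9 ≈ 303.78)
W(3, 12)*(((-15 + 6) + 16) + 47) + D = 12*(((-15 + 6) + 16) + 47) + 2734/9 = 12*((-9 + 16) + 47) + 2734/9 = 12*(7 + 47) + 2734/9 = 12*54 + 2734/9 = 648 + 2734/9 = 8566/9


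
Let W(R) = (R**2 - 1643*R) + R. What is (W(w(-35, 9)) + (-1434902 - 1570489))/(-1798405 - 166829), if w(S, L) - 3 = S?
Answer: 983941/655078 ≈ 1.5020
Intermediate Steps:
w(S, L) = 3 + S
W(R) = R**2 - 1642*R
(W(w(-35, 9)) + (-1434902 - 1570489))/(-1798405 - 166829) = ((3 - 35)*(-1642 + (3 - 35)) + (-1434902 - 1570489))/(-1798405 - 166829) = (-32*(-1642 - 32) - 3005391)/(-1965234) = (-32*(-1674) - 3005391)*(-1/1965234) = (53568 - 3005391)*(-1/1965234) = -2951823*(-1/1965234) = 983941/655078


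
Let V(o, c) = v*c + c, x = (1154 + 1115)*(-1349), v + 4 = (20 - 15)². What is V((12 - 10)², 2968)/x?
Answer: -65296/3060881 ≈ -0.021332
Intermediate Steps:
v = 21 (v = -4 + (20 - 15)² = -4 + 5² = -4 + 25 = 21)
x = -3060881 (x = 2269*(-1349) = -3060881)
V(o, c) = 22*c (V(o, c) = 21*c + c = 22*c)
V((12 - 10)², 2968)/x = (22*2968)/(-3060881) = 65296*(-1/3060881) = -65296/3060881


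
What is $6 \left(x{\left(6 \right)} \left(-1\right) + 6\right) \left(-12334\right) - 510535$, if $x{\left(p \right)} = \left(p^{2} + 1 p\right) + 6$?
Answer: $2597633$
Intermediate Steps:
$x{\left(p \right)} = 6 + p + p^{2}$ ($x{\left(p \right)} = \left(p^{2} + p\right) + 6 = \left(p + p^{2}\right) + 6 = 6 + p + p^{2}$)
$6 \left(x{\left(6 \right)} \left(-1\right) + 6\right) \left(-12334\right) - 510535 = 6 \left(\left(6 + 6 + 6^{2}\right) \left(-1\right) + 6\right) \left(-12334\right) - 510535 = 6 \left(\left(6 + 6 + 36\right) \left(-1\right) + 6\right) \left(-12334\right) - 510535 = 6 \left(48 \left(-1\right) + 6\right) \left(-12334\right) - 510535 = 6 \left(-48 + 6\right) \left(-12334\right) - 510535 = 6 \left(-42\right) \left(-12334\right) - 510535 = \left(-252\right) \left(-12334\right) - 510535 = 3108168 - 510535 = 2597633$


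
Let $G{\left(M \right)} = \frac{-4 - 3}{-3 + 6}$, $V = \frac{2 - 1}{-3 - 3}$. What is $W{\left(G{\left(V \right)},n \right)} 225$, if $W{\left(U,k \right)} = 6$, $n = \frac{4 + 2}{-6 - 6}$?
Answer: $1350$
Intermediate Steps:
$V = - \frac{1}{6}$ ($V = 1 \frac{1}{-6} = 1 \left(- \frac{1}{6}\right) = - \frac{1}{6} \approx -0.16667$)
$n = - \frac{1}{2}$ ($n = \frac{6}{-12} = 6 \left(- \frac{1}{12}\right) = - \frac{1}{2} \approx -0.5$)
$G{\left(M \right)} = - \frac{7}{3}$
$W{\left(G{\left(V \right)},n \right)} 225 = 6 \cdot 225 = 1350$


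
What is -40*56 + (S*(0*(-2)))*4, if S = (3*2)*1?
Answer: -2240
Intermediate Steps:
S = 6 (S = 6*1 = 6)
-40*56 + (S*(0*(-2)))*4 = -40*56 + (6*(0*(-2)))*4 = -2240 + (6*0)*4 = -2240 + 0*4 = -2240 + 0 = -2240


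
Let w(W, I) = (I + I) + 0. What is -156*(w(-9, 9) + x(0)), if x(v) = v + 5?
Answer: -3588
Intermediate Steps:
x(v) = 5 + v
w(W, I) = 2*I (w(W, I) = 2*I + 0 = 2*I)
-156*(w(-9, 9) + x(0)) = -156*(2*9 + (5 + 0)) = -156*(18 + 5) = -156*23 = -3588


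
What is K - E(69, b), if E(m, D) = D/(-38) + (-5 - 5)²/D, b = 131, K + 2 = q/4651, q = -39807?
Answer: -182322591/23152678 ≈ -7.8748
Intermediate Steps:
K = -49109/4651 (K = -2 - 39807/4651 = -49109/4651 ≈ -10.559)
E(m, D) = 100/D - D/38 (E(m, D) = D*(-1/38) + (-10)²/D = -D/38 + 100/D = 100/D - D/38)
K - E(69, b) = -49109/4651 - (100/131 - 1/38*131) = -49109/4651 - (100*(1/131) - 131/38) = -49109/4651 - (100/131 - 131/38) = -49109/4651 - 1*(-13361/4978) = -49109/4651 + 13361/4978 = -182322591/23152678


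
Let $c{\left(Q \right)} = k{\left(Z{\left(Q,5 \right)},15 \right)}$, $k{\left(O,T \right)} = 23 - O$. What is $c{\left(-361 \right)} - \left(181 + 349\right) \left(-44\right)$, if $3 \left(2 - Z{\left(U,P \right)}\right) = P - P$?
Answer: $23341$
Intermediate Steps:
$Z{\left(U,P \right)} = 2$ ($Z{\left(U,P \right)} = 2 - \frac{P - P}{3} = 2 - 0 = 2 + 0 = 2$)
$c{\left(Q \right)} = 21$ ($c{\left(Q \right)} = 23 - 2 = 21$)
$c{\left(-361 \right)} - \left(181 + 349\right) \left(-44\right) = 21 - \left(181 + 349\right) \left(-44\right) = 21 - 530 \left(-44\right) = 21 - -23320 = 21 + 23320 = 23341$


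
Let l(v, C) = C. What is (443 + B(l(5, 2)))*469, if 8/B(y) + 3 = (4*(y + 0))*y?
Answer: 2704723/13 ≈ 2.0806e+5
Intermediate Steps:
B(y) = 8/(-3 + 4*y²) (B(y) = 8/(-3 + (4*(y + 0))*y) = 8/(-3 + (4*y)*y) = 8/(-3 + 4*y²))
(443 + B(l(5, 2)))*469 = (443 + 8/(-3 + 4*2²))*469 = (443 + 8/(-3 + 4*4))*469 = (443 + 8/(-3 + 16))*469 = (443 + 8/13)*469 = (5767/13)*469 = 2704723/13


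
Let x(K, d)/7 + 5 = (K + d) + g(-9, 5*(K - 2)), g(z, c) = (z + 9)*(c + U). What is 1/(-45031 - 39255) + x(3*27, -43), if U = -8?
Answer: 19470065/84286 ≈ 231.00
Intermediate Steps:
g(z, c) = (-8 + c)*(9 + z) (g(z, c) = (z + 9)*(c - 8) = (9 + z)*(-8 + c) = (-8 + c)*(9 + z))
x(K, d) = -35 + 7*K + 7*d (x(K, d) = -35 + 7*((K + d) + (-72 - 8*(-9) + 9*(5*(K - 2)) + (5*(K - 2))*(-9))) = -35 + 7*((K + d) + (-72 + 72 + 9*(5*(-2 + K)) + (5*(-2 + K))*(-9))) = -35 + 7*((K + d) + (-72 + 72 + 9*(-10 + 5*K) + (-10 + 5*K)*(-9))) = -35 + 7*((K + d) + (-72 + 72 + (-90 + 45*K) + (90 - 45*K))) = -35 + 7*((K + d) + 0) = -35 + 7*(K + d) = -35 + (7*K + 7*d) = -35 + 7*K + 7*d)
1/(-45031 - 39255) + x(3*27, -43) = 1/(-45031 - 39255) + (-35 + 7*(3*27) + 7*(-43)) = 1/(-84286) + (-35 + 7*81 - 301) = -1/84286 + (-35 + 567 - 301) = -1/84286 + 231 = 19470065/84286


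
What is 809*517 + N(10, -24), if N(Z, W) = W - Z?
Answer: 418219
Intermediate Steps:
809*517 + N(10, -24) = 809*517 + (-24 - 1*10) = 418253 + (-24 - 10) = 418253 - 34 = 418219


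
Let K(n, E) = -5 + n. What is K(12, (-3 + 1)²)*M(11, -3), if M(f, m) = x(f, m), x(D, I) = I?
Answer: -21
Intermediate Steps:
M(f, m) = m
K(12, (-3 + 1)²)*M(11, -3) = (-5 + 12)*(-3) = 7*(-3) = -21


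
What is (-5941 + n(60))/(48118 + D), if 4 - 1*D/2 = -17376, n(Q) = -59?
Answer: -1000/13813 ≈ -0.072396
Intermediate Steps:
D = 34760 (D = 8 - 2*(-17376) = 8 + 34752 = 34760)
(-5941 + n(60))/(48118 + D) = (-5941 - 59)/(48118 + 34760) = -6000/82878 = -6000*1/82878 = -1000/13813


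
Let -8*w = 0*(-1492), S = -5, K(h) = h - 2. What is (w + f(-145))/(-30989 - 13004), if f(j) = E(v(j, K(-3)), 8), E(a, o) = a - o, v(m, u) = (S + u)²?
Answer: -92/43993 ≈ -0.0020912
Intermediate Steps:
K(h) = -2 + h
v(m, u) = (-5 + u)²
f(j) = 92 (f(j) = (-5 + (-2 - 3))² - 1*8 = (-5 - 5)² - 8 = (-10)² - 8 = 100 - 8 = 92)
w = 0 (w = -0*(-1492) = -⅛*0 = 0)
(w + f(-145))/(-30989 - 13004) = (0 + 92)/(-30989 - 13004) = 92/(-43993) = 92*(-1/43993) = -92/43993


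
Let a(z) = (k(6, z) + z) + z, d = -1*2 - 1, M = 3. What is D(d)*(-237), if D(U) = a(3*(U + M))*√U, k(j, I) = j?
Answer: -1422*I*√3 ≈ -2463.0*I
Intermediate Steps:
d = -3 (d = -2 - 1 = -3)
a(z) = 6 + 2*z (a(z) = (6 + z) + z = 6 + 2*z)
D(U) = √U*(24 + 6*U) (D(U) = (6 + 2*(3*(U + 3)))*√U = (6 + 2*(3*(3 + U)))*√U = (6 + 2*(9 + 3*U))*√U = (6 + (18 + 6*U))*√U = (24 + 6*U)*√U = √U*(24 + 6*U))
D(d)*(-237) = (6*√(-3)*(4 - 3))*(-237) = (6*(I*√3)*1)*(-237) = (6*I*√3)*(-237) = -1422*I*√3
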